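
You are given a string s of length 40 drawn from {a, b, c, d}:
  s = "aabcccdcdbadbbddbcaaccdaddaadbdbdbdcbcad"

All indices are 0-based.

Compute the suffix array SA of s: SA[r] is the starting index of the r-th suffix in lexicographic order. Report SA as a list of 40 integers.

rank | idx | suffix
   0 |   0 | aabcccdcdbadbbddbcaaccdaddaadbdbdbdcbcad
   1 |  18 | aaccdaddaadbdbdbdcbcad
   2 |  26 | aadbdbdbdcbcad
   3 |   1 | abcccdcdbadbbddbcaaccdaddaadbdbdbdcbcad
   4 |  19 | accdaddaadbdbdbdcbcad
   5 |  38 | ad
   6 |  10 | adbbddbcaaccdaddaadbdbdbdcbcad
   7 |  27 | adbdbdbdcbcad
   8 |  23 | addaadbdbdbdcbcad
   9 |   9 | badbbddbcaaccdaddaadbdbdbdcbcad
  10 |  12 | bbddbcaaccdaddaadbdbdbdcbcad
  11 |  16 | bcaaccdaddaadbdbdbdcbcad
  12 |  36 | bcad
  13 |   2 | bcccdcdbadbbddbcaaccdaddaadbdbdbdcbcad
  14 |  29 | bdbdbdcbcad
  15 |  31 | bdbdcbcad
  16 |  33 | bdcbcad
  17 |  13 | bddbcaaccdaddaadbdbdbdcbcad
  18 |  17 | caaccdaddaadbdbdbdcbcad
  19 |  37 | cad
  20 |  35 | cbcad
  21 |   3 | cccdcdbadbbddbcaaccdaddaadbdbdbdcbcad
  22 |  20 | ccdaddaadbdbdbdcbcad
  23 |   4 | ccdcdbadbbddbcaaccdaddaadbdbdbdcbcad
  24 |  21 | cdaddaadbdbdbdcbcad
  25 |   7 | cdbadbbddbcaaccdaddaadbdbdbdcbcad
  26 |   5 | cdcdbadbbddbcaaccdaddaadbdbdbdcbcad
  27 |  39 | d
  28 |  25 | daadbdbdbdcbcad
  29 |  22 | daddaadbdbdbdcbcad
  30 |   8 | dbadbbddbcaaccdaddaadbdbdbdcbcad
  31 |  11 | dbbddbcaaccdaddaadbdbdbdcbcad
  32 |  15 | dbcaaccdaddaadbdbdbdcbcad
  33 |  28 | dbdbdbdcbcad
  34 |  30 | dbdbdcbcad
  35 |  32 | dbdcbcad
  36 |  34 | dcbcad
  37 |   6 | dcdbadbbddbcaaccdaddaadbdbdbdcbcad
  38 |  24 | ddaadbdbdbdcbcad
  39 |  14 | ddbcaaccdaddaadbdbdbdcbcad

[0, 18, 26, 1, 19, 38, 10, 27, 23, 9, 12, 16, 36, 2, 29, 31, 33, 13, 17, 37, 35, 3, 20, 4, 21, 7, 5, 39, 25, 22, 8, 11, 15, 28, 30, 32, 34, 6, 24, 14]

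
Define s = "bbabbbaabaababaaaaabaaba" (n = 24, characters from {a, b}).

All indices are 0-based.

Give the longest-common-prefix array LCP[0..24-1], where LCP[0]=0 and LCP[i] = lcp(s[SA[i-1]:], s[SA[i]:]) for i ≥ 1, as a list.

rank | idx | suffix
   0 |  23 | a
   1 |  14 | aaaaabaaba
   2 |  15 | aaaabaaba
   3 |  16 | aaabaaba
   4 |  20 | aaba
   5 |  17 | aabaaba
   6 |   6 | aabaababaaaaabaaba
   7 |   9 | aababaaaaabaaba
   8 |  21 | aba
   9 |  12 | abaaaaabaaba
  10 |  18 | abaaba
  11 |   7 | abaababaaaaabaaba
  12 |  10 | ababaaaaabaaba
  13 |   2 | abbbaabaababaaaaabaaba
  14 |  22 | ba
  15 |  13 | baaaaabaaba
  16 |  19 | baaba
  17 |   5 | baabaababaaaaabaaba
  18 |   8 | baababaaaaabaaba
  19 |  11 | babaaaaabaaba
  20 |   1 | babbbaabaababaaaaabaaba
  21 |   4 | bbaabaababaaaaabaaba
  22 |   0 | bbabbbaabaababaaaaabaaba
  23 |   3 | bbbaabaababaaaaabaaba

SA = [23, 14, 15, 16, 20, 17, 6, 9, 21, 12, 18, 7, 10, 2, 22, 13, 19, 5, 8, 11, 1, 4, 0, 3]
rank  pair      lcp
   1  s[23:],s[14:]  1  'a'
   2  s[14:],s[15:]  4  'aaaa'
   3  s[15:],s[16:]  3  'aaa'
   4  s[16:],s[20:]  2  'aa'
   5  s[20:],s[17:]  4  'aaba'
   6  s[17:],s[6:]  7  'aabaaba'
   7  s[6:],s[9:]  4  'aaba'
   8  s[9:],s[21:]  1  'a'
   9  s[21:],s[12:]  3  'aba'
  10  s[12:],s[18:]  4  'abaa'
  11  s[18:],s[7:]  6  'abaaba'
  12  s[7:],s[10:]  3  'aba'
  13  s[10:],s[2:]  2  'ab'
  14  s[2:],s[22:]  0  ''
  15  s[22:],s[13:]  2  'ba'
  16  s[13:],s[19:]  3  'baa'
  17  s[19:],s[5:]  5  'baaba'
  18  s[5:],s[8:]  5  'baaba'
  19  s[8:],s[11:]  2  'ba'
  20  s[11:],s[1:]  3  'bab'
  21  s[1:],s[4:]  1  'b'
  22  s[4:],s[0:]  3  'bba'
  23  s[0:],s[3:]  2  'bb'

[0, 1, 4, 3, 2, 4, 7, 4, 1, 3, 4, 6, 3, 2, 0, 2, 3, 5, 5, 2, 3, 1, 3, 2]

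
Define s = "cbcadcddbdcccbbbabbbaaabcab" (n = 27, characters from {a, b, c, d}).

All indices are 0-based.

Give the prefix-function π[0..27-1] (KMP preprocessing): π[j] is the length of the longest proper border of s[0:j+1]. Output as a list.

[0, 0, 1, 0, 0, 1, 0, 0, 0, 0, 1, 1, 1, 2, 0, 0, 0, 0, 0, 0, 0, 0, 0, 0, 1, 0, 0]

π[0] = 0
j=1 s[j]='b': π[1]=0 (border '')
j=2 s[j]='c': π[2]=1 (border 'c')
j=3 s[j]='a': k: 1→0; π[3]=0 (border '')
j=4 s[j]='d': π[4]=0 (border '')
j=5 s[j]='c': π[5]=1 (border 'c')
j=6 s[j]='d': k: 1→0; π[6]=0 (border '')
j=7 s[j]='d': π[7]=0 (border '')
j=8 s[j]='b': π[8]=0 (border '')
j=9 s[j]='d': π[9]=0 (border '')
j=10 s[j]='c': π[10]=1 (border 'c')
j=11 s[j]='c': k: 1→0; π[11]=1 (border 'c')
j=12 s[j]='c': k: 1→0; π[12]=1 (border 'c')
j=13 s[j]='b': π[13]=2 (border 'cb')
j=14 s[j]='b': k: 2→0; π[14]=0 (border '')
j=15 s[j]='b': π[15]=0 (border '')
j=16 s[j]='a': π[16]=0 (border '')
j=17 s[j]='b': π[17]=0 (border '')
j=18 s[j]='b': π[18]=0 (border '')
j=19 s[j]='b': π[19]=0 (border '')
j=20 s[j]='a': π[20]=0 (border '')
j=21 s[j]='a': π[21]=0 (border '')
j=22 s[j]='a': π[22]=0 (border '')
j=23 s[j]='b': π[23]=0 (border '')
j=24 s[j]='c': π[24]=1 (border 'c')
j=25 s[j]='a': k: 1→0; π[25]=0 (border '')
j=26 s[j]='b': π[26]=0 (border '')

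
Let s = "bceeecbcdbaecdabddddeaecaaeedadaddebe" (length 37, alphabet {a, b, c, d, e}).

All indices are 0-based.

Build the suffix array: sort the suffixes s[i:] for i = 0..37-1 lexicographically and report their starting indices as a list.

sorted suffixes:
  #0 SA[0]=24  'aaeedadaddebe'
  #1 SA[1]=14  'abddddeaecaaeedadaddebe'
  #2 SA[2]=29  'adaddebe'
  #3 SA[3]=31  'addebe'
  #4 SA[4]=21  'aecaaeedadaddebe'
  #5 SA[5]=10  'aecdabddddeaecaaeedadaddebe'
  #6 SA[6]=25  'aeedadaddebe'
  #7 SA[7]=9  'baecdabddddeaecaaeedadaddebe'
  #8 SA[8]=6  'bcdbaecdabddddeaecaaeedadaddebe'
  #9 SA[9]=0  'bceeecbcdbaecdabddddeaecaaeedadaddebe'
  #10 SA[10]=15  'bddddeaecaaeedadaddebe'
  #11 SA[11]=35  'be'
  #12 SA[12]=23  'caaeedadaddebe'
  #13 SA[13]=5  'cbcdbaecdabddddeaecaaeedadaddebe'
  #14 SA[14]=12  'cdabddddeaecaaeedadaddebe'
  #15 SA[15]=7  'cdbaecdabddddeaecaaeedadaddebe'
  #16 SA[16]=1  'ceeecbcdbaecdabddddeaecaaeedadaddebe'
  #17 SA[17]=13  'dabddddeaecaaeedadaddebe'
  #18 SA[18]=28  'dadaddebe'
  #19 SA[19]=30  'daddebe'
  #20 SA[20]=8  'dbaecdabddddeaecaaeedadaddebe'
  #21 SA[21]=16  'ddddeaecaaeedadaddebe'
  #22 SA[22]=17  'dddeaecaaeedadaddebe'
  #23 SA[23]=18  'ddeaecaaeedadaddebe'
  #24 SA[24]=32  'ddebe'
  #25 SA[25]=19  'deaecaaeedadaddebe'
  #26 SA[26]=33  'debe'
  #27 SA[27]=36  'e'
  #28 SA[28]=20  'eaecaaeedadaddebe'
  #29 SA[29]=34  'ebe'
  #30 SA[30]=22  'ecaaeedadaddebe'
  #31 SA[31]=4  'ecbcdbaecdabddddeaecaaeedadaddebe'
  #32 SA[32]=11  'ecdabddddeaecaaeedadaddebe'
  #33 SA[33]=27  'edadaddebe'
  #34 SA[34]=3  'eecbcdbaecdabddddeaecaaeedadaddebe'
  #35 SA[35]=26  'eedadaddebe'
  #36 SA[36]=2  'eeecbcdbaecdabddddeaecaaeedadaddebe'

[24, 14, 29, 31, 21, 10, 25, 9, 6, 0, 15, 35, 23, 5, 12, 7, 1, 13, 28, 30, 8, 16, 17, 18, 32, 19, 33, 36, 20, 34, 22, 4, 11, 27, 3, 26, 2]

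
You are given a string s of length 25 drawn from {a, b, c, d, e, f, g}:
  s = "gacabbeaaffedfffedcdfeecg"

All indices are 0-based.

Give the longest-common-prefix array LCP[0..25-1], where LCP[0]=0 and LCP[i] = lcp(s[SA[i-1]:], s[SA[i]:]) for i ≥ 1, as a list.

[0, 1, 1, 1, 0, 1, 0, 1, 1, 0, 1, 2, 0, 1, 1, 2, 1, 0, 3, 2, 1, 4, 2, 0, 1]

rank→(start, suffix):
  0 → (7, 'aaffedfffedcdfeecg')
  1 → (3, 'abbeaaffedfffedcdfeecg')
  2 → (1, 'acabbeaaffedfffedcdfeecg')
  3 → (8, 'affedfffedcdfeecg')
  4 → (4, 'bbeaaffedfffedcdfeecg')
  5 → (5, 'beaaffedfffedcdfeecg')
  6 → (2, 'cabbeaaffedfffedcdfeecg')
  7 → (18, 'cdfeecg')
  8 → (23, 'cg')
  9 → (17, 'dcdfeecg')
  10 → (19, 'dfeecg')
  11 → (12, 'dfffedcdfeecg')
  12 → (6, 'eaaffedfffedcdfeecg')
  13 → (22, 'ecg')
  14 → (16, 'edcdfeecg')
  15 → (11, 'edfffedcdfeecg')
  16 → (21, 'eecg')
  17 → (15, 'fedcdfeecg')
  18 → (10, 'fedfffedcdfeecg')
  19 → (20, 'feecg')
  20 → (14, 'ffedcdfeecg')
  21 → (9, 'ffedfffedcdfeecg')
  22 → (13, 'fffedcdfeecg')
  23 → (24, 'g')
  24 → (0, 'gacabbeaaffedfffedcdfeecg')

SA = [7, 3, 1, 8, 4, 5, 2, 18, 23, 17, 19, 12, 6, 22, 16, 11, 21, 15, 10, 20, 14, 9, 13, 24, 0]
i: (SA[i-1],SA[i]) lcp shared
  1: (7,3) 1 'a'
  2: (3,1) 1 'a'
  3: (1,8) 1 'a'
  4: (8,4) 0 ''
  5: (4,5) 1 'b'
  6: (5,2) 0 ''
  7: (2,18) 1 'c'
  8: (18,23) 1 'c'
  9: (23,17) 0 ''
  10: (17,19) 1 'd'
  11: (19,12) 2 'df'
  12: (12,6) 0 ''
  13: (6,22) 1 'e'
  14: (22,16) 1 'e'
  15: (16,11) 2 'ed'
  16: (11,21) 1 'e'
  17: (21,15) 0 ''
  18: (15,10) 3 'fed'
  19: (10,20) 2 'fe'
  20: (20,14) 1 'f'
  21: (14,9) 4 'ffed'
  22: (9,13) 2 'ff'
  23: (13,24) 0 ''
  24: (24,0) 1 'g'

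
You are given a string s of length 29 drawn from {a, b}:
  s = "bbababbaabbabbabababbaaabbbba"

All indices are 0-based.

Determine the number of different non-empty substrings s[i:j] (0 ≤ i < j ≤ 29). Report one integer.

337

rank | idx | suffix
   0 |  28 | a
   1 |  21 | aaabbbba
   2 |   7 | aabbabbabababbaaabbbba
   3 |  22 | aabbbba
   4 |  14 | abababbaaabbbba
   5 |  16 | ababbaaabbbba
   6 |   2 | ababbaabbabbabababbaaabbbba
   7 |  18 | abbaaabbbba
   8 |   4 | abbaabbabbabababbaaabbbba
   9 |  11 | abbabababbaaabbbba
  10 |   8 | abbabbabababbaaabbbba
  11 |  23 | abbbba
  12 |  27 | ba
  13 |  20 | baaabbbba
  14 |   6 | baabbabbabababbaaabbbba
  15 |  13 | babababbaaabbbba
  16 |  15 | bababbaaabbbba
  17 |   1 | bababbaabbabbabababbaaabbbba
  18 |  17 | babbaaabbbba
  19 |   3 | babbaabbabbabababbaaabbbba
  20 |  10 | babbabababbaaabbbba
  21 |  26 | bba
  22 |  19 | bbaaabbbba
  23 |   5 | bbaabbabbabababbaaabbbba
  24 |  12 | bbabababbaaabbbba
  25 |   0 | bbababbaabbabbabababbaaabbbba
  26 |   9 | bbabbabababbaaabbbba
  27 |  25 | bbba
  28 |  24 | bbbba

SA = [28, 21, 7, 22, 14, 16, 2, 18, 4, 11, 8, 23, 27, 20, 6, 13, 15, 1, 17, 3, 10, 26, 19, 5, 12, 0, 9, 25, 24]
i: (SA[i-1],SA[i]) lcp shared
  1: (28,21) 1 'a'
  2: (21,7) 2 'aa'
  3: (7,22) 4 'aabb'
  4: (22,14) 1 'a'
  5: (14,16) 4 'abab'
  6: (16,2) 7 'ababbaa'
  7: (2,18) 2 'ab'
  8: (18,4) 5 'abbaa'
  9: (4,11) 4 'abba'
  10: (11,8) 5 'abbab'
  11: (8,23) 3 'abb'
  12: (23,27) 0 ''
  13: (27,20) 2 'ba'
  14: (20,6) 3 'baa'
  15: (6,13) 2 'ba'
  16: (13,15) 5 'babab'
  17: (15,1) 8 'bababbaa'
  18: (1,17) 3 'bab'
  19: (17,3) 6 'babbaa'
  20: (3,10) 5 'babba'
  21: (10,26) 1 'b'
  22: (26,19) 3 'bba'
  23: (19,5) 4 'bbaa'
  24: (5,12) 3 'bba'
  25: (12,0) 6 'bbabab'
  26: (0,9) 4 'bbab'
  27: (9,25) 2 'bb'
  28: (25,24) 3 'bbb'

n(n+1)/2 = 29·30/2 = 435
Σ LCP = 0 + 1 + 2 + 4 + 1 + 4 + 7 + 2 + 5 + 4 + 5 + 3 + 0 + 2 + 3 + 2 + 5 + 8 + 3 + 6 + 5 + 1 + 3 + 4 + 3 + 6 + 4 + 2 + 3 = 98
distinct = 435 − 98 = 337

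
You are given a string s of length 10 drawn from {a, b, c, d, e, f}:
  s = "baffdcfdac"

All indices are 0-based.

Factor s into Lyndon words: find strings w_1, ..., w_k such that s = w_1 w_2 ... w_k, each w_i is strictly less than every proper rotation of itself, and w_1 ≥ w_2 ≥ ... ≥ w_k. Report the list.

["b", "affdcfd", "ac"]

emit factor 1: 'b' (i=0, period=1)
emit factor 2: 'affdcfd' (i=1, period=7)
emit factor 3: 'ac' (i=8, period=2)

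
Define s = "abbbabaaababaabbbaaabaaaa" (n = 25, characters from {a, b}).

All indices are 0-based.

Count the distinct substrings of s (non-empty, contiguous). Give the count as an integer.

sorted suffixes:
  #0 SA[0]=24  'a'
  #1 SA[1]=23  'aa'
  #2 SA[2]=22  'aaa'
  #3 SA[3]=21  'aaaa'
  #4 SA[4]=17  'aaabaaaa'
  #5 SA[5]=6  'aaababaabbbaaabaaaa'
  #6 SA[6]=18  'aabaaaa'
  #7 SA[7]=7  'aababaabbbaaabaaaa'
  #8 SA[8]=12  'aabbbaaabaaaa'
  #9 SA[9]=19  'abaaaa'
  #10 SA[10]=4  'abaaababaabbbaaabaaaa'
  #11 SA[11]=10  'abaabbbaaabaaaa'
  #12 SA[12]=8  'ababaabbbaaabaaaa'
  #13 SA[13]=13  'abbbaaabaaaa'
  #14 SA[14]=0  'abbbabaaababaabbbaaabaaaa'
  #15 SA[15]=20  'baaaa'
  #16 SA[16]=16  'baaabaaaa'
  #17 SA[17]=5  'baaababaabbbaaabaaaa'
  #18 SA[18]=11  'baabbbaaabaaaa'
  #19 SA[19]=3  'babaaababaabbbaaabaaaa'
  #20 SA[20]=9  'babaabbbaaabaaaa'
  #21 SA[21]=15  'bbaaabaaaa'
  #22 SA[22]=2  'bbabaaababaabbbaaabaaaa'
  #23 SA[23]=14  'bbbaaabaaaa'
  #24 SA[24]=1  'bbbabaaababaabbbaaabaaaa'

SA = [24, 23, 22, 21, 17, 6, 18, 7, 12, 19, 4, 10, 8, 13, 0, 20, 16, 5, 11, 3, 9, 15, 2, 14, 1]
[i] adj suffixes → lcp
  [1] 24/23 → 1 ('a')
  [2] 23/22 → 2 ('aa')
  [3] 22/21 → 3 ('aaa')
  [4] 21/17 → 3 ('aaa')
  [5] 17/6 → 5 ('aaaba')
  [6] 6/18 → 2 ('aa')
  [7] 18/7 → 4 ('aaba')
  [8] 7/12 → 3 ('aab')
  [9] 12/19 → 1 ('a')
  [10] 19/4 → 5 ('abaaa')
  [11] 4/10 → 4 ('abaa')
  [12] 10/8 → 3 ('aba')
  [13] 8/13 → 2 ('ab')
  [14] 13/0 → 5 ('abbba')
  [15] 0/20 → 0 ('')
  [16] 20/16 → 4 ('baaa')
  [17] 16/5 → 6 ('baaaba')
  [18] 5/11 → 3 ('baa')
  [19] 11/3 → 2 ('ba')
  [20] 3/9 → 5 ('babaa')
  [21] 9/15 → 1 ('b')
  [22] 15/2 → 3 ('bba')
  [23] 2/14 → 2 ('bb')
  [24] 14/1 → 4 ('bbba')

n(n+1)/2 = 25·26/2 = 325
Σ LCP = 0 + 1 + 2 + 3 + 3 + 5 + 2 + 4 + 3 + 1 + 5 + 4 + 3 + 2 + 5 + 0 + 4 + 6 + 3 + 2 + 5 + 1 + 3 + 2 + 4 = 73
distinct = 325 − 73 = 252

252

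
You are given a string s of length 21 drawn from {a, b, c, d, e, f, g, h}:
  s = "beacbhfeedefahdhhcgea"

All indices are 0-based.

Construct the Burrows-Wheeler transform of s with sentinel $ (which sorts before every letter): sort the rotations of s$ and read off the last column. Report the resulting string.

aeef$cahehgbefdehchabd

rank  rotation                last
    0  $beacbhfeedefahdhhcgea  a
    1  a$beacbhfeedefahdhhcge  e
    2  acbhfeedefahdhhcgea$be  e
    3  ahdhhcgea$beacbhfeedef  f
    4  beacbhfeedefahdhhcgea$  $
    5  bhfeedefahdhhcgea$beac  c
    6  cbhfeedefahdhhcgea$bea  a
    7  cgea$beacbhfeedefahdhh  h
    8  defahdhhcgea$beacbhfee  e
    9  dhhcgea$beacbhfeedefah  h
   10  ea$beacbhfeedefahdhhcg  g
   11  eacbhfeedefahdhhcgea$b  b
   12  edefahdhhcgea$beacbhfe  e
   13  eedefahdhhcgea$beacbhf  f
   14  efahdhhcgea$beacbhfeed  d
   15  fahdhhcgea$beacbhfeede  e
   16  feedefahdhhcgea$beacbh  h
   17  gea$beacbhfeedefahdhhc  c
   18  hcgea$beacbhfeedefahdh  h
   19  hdhhcgea$beacbhfeedefa  a
   20  hfeedefahdhhcgea$beacb  b
   21  hhcgea$beacbhfeedefahd  d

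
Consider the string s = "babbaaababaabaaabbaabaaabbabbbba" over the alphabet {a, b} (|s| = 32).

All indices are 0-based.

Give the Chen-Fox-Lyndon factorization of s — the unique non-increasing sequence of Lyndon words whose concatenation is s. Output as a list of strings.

["b", "abb", "aaababaabaaabbaabaaabbabbbb", "a"]

emit factor 1: 'b' (i=0, period=1)
emit factor 2: 'abb' (i=1, period=3)
emit factor 3: 'aaababaabaaabbaabaaabbabbbb' (i=4, period=27)
emit factor 4: 'a' (i=31, period=1)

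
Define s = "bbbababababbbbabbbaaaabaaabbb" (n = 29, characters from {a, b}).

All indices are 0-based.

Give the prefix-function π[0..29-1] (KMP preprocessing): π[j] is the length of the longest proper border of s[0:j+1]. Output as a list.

[0, 1, 2, 0, 1, 0, 1, 0, 1, 0, 1, 2, 3, 3, 4, 5, 2, 3, 4, 0, 0, 0, 1, 0, 0, 0, 1, 2, 3]

π[0] = 0
j=1 s[j]='b': π[1]=1 (border 'b')
j=2 s[j]='b': π[2]=2 (border 'bb')
j=3 s[j]='a': k: 2→1→0; π[3]=0 (border '')
j=4 s[j]='b': π[4]=1 (border 'b')
j=5 s[j]='a': k: 1→0; π[5]=0 (border '')
j=6 s[j]='b': π[6]=1 (border 'b')
j=7 s[j]='a': k: 1→0; π[7]=0 (border '')
j=8 s[j]='b': π[8]=1 (border 'b')
j=9 s[j]='a': k: 1→0; π[9]=0 (border '')
j=10 s[j]='b': π[10]=1 (border 'b')
j=11 s[j]='b': π[11]=2 (border 'bb')
j=12 s[j]='b': π[12]=3 (border 'bbb')
j=13 s[j]='b': k: 3→2; π[13]=3 (border 'bbb')
j=14 s[j]='a': π[14]=4 (border 'bbba')
j=15 s[j]='b': π[15]=5 (border 'bbbab')
j=16 s[j]='b': k: 5→1; π[16]=2 (border 'bb')
j=17 s[j]='b': π[17]=3 (border 'bbb')
j=18 s[j]='a': π[18]=4 (border 'bbba')
j=19 s[j]='a': k: 4→0; π[19]=0 (border '')
j=20 s[j]='a': π[20]=0 (border '')
j=21 s[j]='a': π[21]=0 (border '')
j=22 s[j]='b': π[22]=1 (border 'b')
j=23 s[j]='a': k: 1→0; π[23]=0 (border '')
j=24 s[j]='a': π[24]=0 (border '')
j=25 s[j]='a': π[25]=0 (border '')
j=26 s[j]='b': π[26]=1 (border 'b')
j=27 s[j]='b': π[27]=2 (border 'bb')
j=28 s[j]='b': π[28]=3 (border 'bbb')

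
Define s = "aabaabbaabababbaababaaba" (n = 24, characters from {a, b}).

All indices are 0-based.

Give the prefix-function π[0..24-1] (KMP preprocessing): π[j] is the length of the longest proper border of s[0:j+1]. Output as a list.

[0, 1, 0, 1, 2, 3, 0, 1, 2, 3, 4, 0, 1, 0, 0, 1, 2, 3, 4, 0, 1, 2, 3, 4]

π[0] = 0
j=1 s[j]='a': π[1]=1 (border 'a')
j=2 s[j]='b': k: 1→0; π[2]=0 (border '')
j=3 s[j]='a': π[3]=1 (border 'a')
j=4 s[j]='a': π[4]=2 (border 'aa')
j=5 s[j]='b': π[5]=3 (border 'aab')
j=6 s[j]='b': k: 3→0; π[6]=0 (border '')
j=7 s[j]='a': π[7]=1 (border 'a')
j=8 s[j]='a': π[8]=2 (border 'aa')
j=9 s[j]='b': π[9]=3 (border 'aab')
j=10 s[j]='a': π[10]=4 (border 'aaba')
j=11 s[j]='b': k: 4→1→0; π[11]=0 (border '')
j=12 s[j]='a': π[12]=1 (border 'a')
j=13 s[j]='b': k: 1→0; π[13]=0 (border '')
j=14 s[j]='b': π[14]=0 (border '')
j=15 s[j]='a': π[15]=1 (border 'a')
j=16 s[j]='a': π[16]=2 (border 'aa')
j=17 s[j]='b': π[17]=3 (border 'aab')
j=18 s[j]='a': π[18]=4 (border 'aaba')
j=19 s[j]='b': k: 4→1→0; π[19]=0 (border '')
j=20 s[j]='a': π[20]=1 (border 'a')
j=21 s[j]='a': π[21]=2 (border 'aa')
j=22 s[j]='b': π[22]=3 (border 'aab')
j=23 s[j]='a': π[23]=4 (border 'aaba')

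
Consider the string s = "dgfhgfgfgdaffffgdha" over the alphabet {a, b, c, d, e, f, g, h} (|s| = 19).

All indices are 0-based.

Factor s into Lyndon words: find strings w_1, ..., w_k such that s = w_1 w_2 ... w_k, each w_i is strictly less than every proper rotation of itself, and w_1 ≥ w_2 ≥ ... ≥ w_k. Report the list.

["dgfhgfgfg", "d", "affffgdh", "a"]

emit factor 1: 'dgfhgfgfg' (i=0, period=9)
emit factor 2: 'd' (i=9, period=1)
emit factor 3: 'affffgdh' (i=10, period=8)
emit factor 4: 'a' (i=18, period=1)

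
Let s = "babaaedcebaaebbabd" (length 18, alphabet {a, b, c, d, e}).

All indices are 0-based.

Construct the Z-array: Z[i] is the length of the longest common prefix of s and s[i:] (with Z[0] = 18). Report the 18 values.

[18, 0, 2, 0, 0, 0, 0, 0, 0, 2, 0, 0, 0, 1, 3, 0, 1, 0]

Z[0]=18
i=1: i≥r, start 0; Z[1]=0
i=2: i≥r, start 0; Z[2]=2 grow→box=[2,4)
i=3: min(r-i=1, Z[1]=0)=0; Z[3]=0
i=4: i≥r, start 0; Z[4]=0
i=5: i≥r, start 0; Z[5]=0
i=6: i≥r, start 0; Z[6]=0
i=7: i≥r, start 0; Z[7]=0
i=8: i≥r, start 0; Z[8]=0
i=9: i≥r, start 0; Z[9]=2 grow→box=[9,11)
i=10: min(r-i=1, Z[1]=0)=0; Z[10]=0
i=11: i≥r, start 0; Z[11]=0
i=12: i≥r, start 0; Z[12]=0
i=13: i≥r, start 0; Z[13]=1 grow→box=[13,14)
i=14: i≥r, start 0; Z[14]=3 grow→box=[14,17)
i=15: min(r-i=2, Z[1]=0)=0; Z[15]=0
i=16: min(r-i=1, Z[2]=2)=1; Z[16]=1
i=17: i≥r, start 0; Z[17]=0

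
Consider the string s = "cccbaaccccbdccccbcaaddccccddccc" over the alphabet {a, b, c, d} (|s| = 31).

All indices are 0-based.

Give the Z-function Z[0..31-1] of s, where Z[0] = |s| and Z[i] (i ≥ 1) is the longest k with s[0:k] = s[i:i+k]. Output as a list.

[31, 2, 1, 0, 0, 0, 3, 4, 2, 1, 0, 0, 3, 4, 2, 1, 0, 1, 0, 0, 0, 0, 3, 3, 2, 1, 0, 0, 3, 2, 1]

Z[0]=31
i=1: fresh scan; Z[1]=2 grow→box=[1,3)
i=2: min(r-i=1, Z[1]=2)=1; Z[2]=1
i=3: fresh scan; Z[3]=0
i=4: fresh scan; Z[4]=0
i=5: fresh scan; Z[5]=0
i=6: fresh scan; Z[6]=3 grow→box=[6,9)
i=7: min(r-i=2, Z[1]=2)=2; Z[7]=4 grow→box=[7,11)
i=8: min(r-i=3, Z[1]=2)=2; Z[8]=2
i=9: min(r-i=2, Z[2]=1)=1; Z[9]=1
i=10: min(r-i=1, Z[3]=0)=0; Z[10]=0
i=11: fresh scan; Z[11]=0
i=12: fresh scan; Z[12]=3 grow→box=[12,15)
i=13: min(r-i=2, Z[1]=2)=2; Z[13]=4 grow→box=[13,17)
i=14: min(r-i=3, Z[1]=2)=2; Z[14]=2
i=15: min(r-i=2, Z[2]=1)=1; Z[15]=1
i=16: min(r-i=1, Z[3]=0)=0; Z[16]=0
i=17: fresh scan; Z[17]=1 grow→box=[17,18)
i=18: fresh scan; Z[18]=0
i=19: fresh scan; Z[19]=0
i=20: fresh scan; Z[20]=0
i=21: fresh scan; Z[21]=0
i=22: fresh scan; Z[22]=3 grow→box=[22,25)
i=23: min(r-i=2, Z[1]=2)=2; Z[23]=3 grow→box=[23,26)
i=24: min(r-i=2, Z[1]=2)=2; Z[24]=2
i=25: min(r-i=1, Z[2]=1)=1; Z[25]=1
i=26: fresh scan; Z[26]=0
i=27: fresh scan; Z[27]=0
i=28: fresh scan; Z[28]=3 grow→box=[28,31)
i=29: min(r-i=2, Z[1]=2)=2; Z[29]=2
i=30: min(r-i=1, Z[2]=1)=1; Z[30]=1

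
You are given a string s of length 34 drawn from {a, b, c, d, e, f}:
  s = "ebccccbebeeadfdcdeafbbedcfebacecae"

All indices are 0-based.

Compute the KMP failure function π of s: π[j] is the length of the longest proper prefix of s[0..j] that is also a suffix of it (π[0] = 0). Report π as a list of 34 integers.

[0, 0, 0, 0, 0, 0, 0, 1, 2, 1, 1, 0, 0, 0, 0, 0, 0, 1, 0, 0, 0, 0, 1, 0, 0, 0, 1, 2, 0, 0, 1, 0, 0, 1]

π[0] = 0
j=1 s[j]='b': π[1]=0 (border '')
j=2 s[j]='c': π[2]=0 (border '')
j=3 s[j]='c': π[3]=0 (border '')
j=4 s[j]='c': π[4]=0 (border '')
j=5 s[j]='c': π[5]=0 (border '')
j=6 s[j]='b': π[6]=0 (border '')
j=7 s[j]='e': π[7]=1 (border 'e')
j=8 s[j]='b': π[8]=2 (border 'eb')
j=9 s[j]='e': k: 2→0; π[9]=1 (border 'e')
j=10 s[j]='e': k: 1→0; π[10]=1 (border 'e')
j=11 s[j]='a': k: 1→0; π[11]=0 (border '')
j=12 s[j]='d': π[12]=0 (border '')
j=13 s[j]='f': π[13]=0 (border '')
j=14 s[j]='d': π[14]=0 (border '')
j=15 s[j]='c': π[15]=0 (border '')
j=16 s[j]='d': π[16]=0 (border '')
j=17 s[j]='e': π[17]=1 (border 'e')
j=18 s[j]='a': k: 1→0; π[18]=0 (border '')
j=19 s[j]='f': π[19]=0 (border '')
j=20 s[j]='b': π[20]=0 (border '')
j=21 s[j]='b': π[21]=0 (border '')
j=22 s[j]='e': π[22]=1 (border 'e')
j=23 s[j]='d': k: 1→0; π[23]=0 (border '')
j=24 s[j]='c': π[24]=0 (border '')
j=25 s[j]='f': π[25]=0 (border '')
j=26 s[j]='e': π[26]=1 (border 'e')
j=27 s[j]='b': π[27]=2 (border 'eb')
j=28 s[j]='a': k: 2→0; π[28]=0 (border '')
j=29 s[j]='c': π[29]=0 (border '')
j=30 s[j]='e': π[30]=1 (border 'e')
j=31 s[j]='c': k: 1→0; π[31]=0 (border '')
j=32 s[j]='a': π[32]=0 (border '')
j=33 s[j]='e': π[33]=1 (border 'e')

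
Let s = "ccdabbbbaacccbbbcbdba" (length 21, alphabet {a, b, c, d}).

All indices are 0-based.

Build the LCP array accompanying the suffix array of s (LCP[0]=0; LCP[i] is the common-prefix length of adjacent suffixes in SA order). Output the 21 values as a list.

rank→(start, suffix):
  0 → (20, 'a')
  1 → (8, 'aacccbbbcbdba')
  2 → (3, 'abbbbaacccbbbcbdba')
  3 → (9, 'acccbbbcbdba')
  4 → (19, 'ba')
  5 → (7, 'baacccbbbcbdba')
  6 → (6, 'bbaacccbbbcbdba')
  7 → (5, 'bbbaacccbbbcbdba')
  8 → (4, 'bbbbaacccbbbcbdba')
  9 → (13, 'bbbcbdba')
  10 → (14, 'bbcbdba')
  11 → (15, 'bcbdba')
  12 → (17, 'bdba')
  13 → (12, 'cbbbcbdba')
  14 → (16, 'cbdba')
  15 → (11, 'ccbbbcbdba')
  16 → (10, 'cccbbbcbdba')
  17 → (0, 'ccdabbbbaacccbbbcbdba')
  18 → (1, 'cdabbbbaacccbbbcbdba')
  19 → (2, 'dabbbbaacccbbbcbdba')
  20 → (18, 'dba')

SA = [20, 8, 3, 9, 19, 7, 6, 5, 4, 13, 14, 15, 17, 12, 16, 11, 10, 0, 1, 2, 18]
i: (SA[i-1],SA[i]) lcp shared
  1: (20,8) 1 'a'
  2: (8,3) 1 'a'
  3: (3,9) 1 'a'
  4: (9,19) 0 ''
  5: (19,7) 2 'ba'
  6: (7,6) 1 'b'
  7: (6,5) 2 'bb'
  8: (5,4) 3 'bbb'
  9: (4,13) 3 'bbb'
  10: (13,14) 2 'bb'
  11: (14,15) 1 'b'
  12: (15,17) 1 'b'
  13: (17,12) 0 ''
  14: (12,16) 2 'cb'
  15: (16,11) 1 'c'
  16: (11,10) 2 'cc'
  17: (10,0) 2 'cc'
  18: (0,1) 1 'c'
  19: (1,2) 0 ''
  20: (2,18) 1 'd'

[0, 1, 1, 1, 0, 2, 1, 2, 3, 3, 2, 1, 1, 0, 2, 1, 2, 2, 1, 0, 1]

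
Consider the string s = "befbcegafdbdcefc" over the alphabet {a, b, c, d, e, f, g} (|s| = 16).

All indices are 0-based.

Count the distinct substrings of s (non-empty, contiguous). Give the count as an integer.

125

rank→(start, suffix):
  0 → (7, 'afdbdcefc')
  1 → (3, 'bcegafdbdcefc')
  2 → (10, 'bdcefc')
  3 → (0, 'befbcegafdbdcefc')
  4 → (15, 'c')
  5 → (12, 'cefc')
  6 → (4, 'cegafdbdcefc')
  7 → (9, 'dbdcefc')
  8 → (11, 'dcefc')
  9 → (1, 'efbcegafdbdcefc')
  10 → (13, 'efc')
  11 → (5, 'egafdbdcefc')
  12 → (2, 'fbcegafdbdcefc')
  13 → (14, 'fc')
  14 → (8, 'fdbdcefc')
  15 → (6, 'gafdbdcefc')

SA = [7, 3, 10, 0, 15, 12, 4, 9, 11, 1, 13, 5, 2, 14, 8, 6]
rank  pair      lcp
   1  s[7:],s[3:]  0  ''
   2  s[3:],s[10:]  1  'b'
   3  s[10:],s[0:]  1  'b'
   4  s[0:],s[15:]  0  ''
   5  s[15:],s[12:]  1  'c'
   6  s[12:],s[4:]  2  'ce'
   7  s[4:],s[9:]  0  ''
   8  s[9:],s[11:]  1  'd'
   9  s[11:],s[1:]  0  ''
  10  s[1:],s[13:]  2  'ef'
  11  s[13:],s[5:]  1  'e'
  12  s[5:],s[2:]  0  ''
  13  s[2:],s[14:]  1  'f'
  14  s[14:],s[8:]  1  'f'
  15  s[8:],s[6:]  0  ''

n(n+1)/2 = 16·17/2 = 136
Σ LCP = 0 + 0 + 1 + 1 + 0 + 1 + 2 + 0 + 1 + 0 + 2 + 1 + 0 + 1 + 1 + 0 = 11
distinct = 136 − 11 = 125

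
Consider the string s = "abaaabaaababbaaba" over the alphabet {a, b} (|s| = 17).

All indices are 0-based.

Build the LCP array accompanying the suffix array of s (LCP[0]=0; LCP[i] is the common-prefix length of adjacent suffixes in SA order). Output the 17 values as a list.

[0, 1, 5, 2, 4, 4, 1, 3, 7, 3, 2, 0, 2, 6, 3, 2, 1]

rank | idx | suffix
   0 |  16 | a
   1 |   2 | aaabaaababbaaba
   2 |   6 | aaababbaaba
   3 |  13 | aaba
   4 |   3 | aabaaababbaaba
   5 |   7 | aababbaaba
   6 |  14 | aba
   7 |   0 | abaaabaaababbaaba
   8 |   4 | abaaababbaaba
   9 |   8 | ababbaaba
  10 |  10 | abbaaba
  11 |  15 | ba
  12 |   1 | baaabaaababbaaba
  13 |   5 | baaababbaaba
  14 |  12 | baaba
  15 |   9 | babbaaba
  16 |  11 | bbaaba

SA = [16, 2, 6, 13, 3, 7, 14, 0, 4, 8, 10, 15, 1, 5, 12, 9, 11]
rank  pair      lcp
   1  s[16:],s[2:]  1  'a'
   2  s[2:],s[6:]  5  'aaaba'
   3  s[6:],s[13:]  2  'aa'
   4  s[13:],s[3:]  4  'aaba'
   5  s[3:],s[7:]  4  'aaba'
   6  s[7:],s[14:]  1  'a'
   7  s[14:],s[0:]  3  'aba'
   8  s[0:],s[4:]  7  'abaaaba'
   9  s[4:],s[8:]  3  'aba'
  10  s[8:],s[10:]  2  'ab'
  11  s[10:],s[15:]  0  ''
  12  s[15:],s[1:]  2  'ba'
  13  s[1:],s[5:]  6  'baaaba'
  14  s[5:],s[12:]  3  'baa'
  15  s[12:],s[9:]  2  'ba'
  16  s[9:],s[11:]  1  'b'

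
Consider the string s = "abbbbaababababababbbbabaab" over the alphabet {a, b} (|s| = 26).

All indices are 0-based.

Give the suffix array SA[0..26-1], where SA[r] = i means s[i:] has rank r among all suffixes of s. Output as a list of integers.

[23, 5, 24, 21, 6, 8, 10, 12, 14, 0, 16, 25, 22, 4, 20, 7, 9, 11, 13, 15, 3, 19, 2, 18, 1, 17]

rank→(start, suffix):
  0 → (23, 'aab')
  1 → (5, 'aababababababbbbabaab')
  2 → (24, 'ab')
  3 → (21, 'abaab')
  4 → (6, 'ababababababbbbabaab')
  5 → (8, 'abababababbbbabaab')
  6 → (10, 'ababababbbbabaab')
  7 → (12, 'abababbbbabaab')
  8 → (14, 'ababbbbabaab')
  9 → (0, 'abbbbaababababababbbbabaab')
  10 → (16, 'abbbbabaab')
  11 → (25, 'b')
  12 → (22, 'baab')
  13 → (4, 'baababababababbbbabaab')
  14 → (20, 'babaab')
  15 → (7, 'babababababbbbabaab')
  16 → (9, 'bababababbbbabaab')
  17 → (11, 'babababbbbabaab')
  18 → (13, 'bababbbbabaab')
  19 → (15, 'babbbbabaab')
  20 → (3, 'bbaababababababbbbabaab')
  21 → (19, 'bbabaab')
  22 → (2, 'bbbaababababababbbbabaab')
  23 → (18, 'bbbabaab')
  24 → (1, 'bbbbaababababababbbbabaab')
  25 → (17, 'bbbbabaab')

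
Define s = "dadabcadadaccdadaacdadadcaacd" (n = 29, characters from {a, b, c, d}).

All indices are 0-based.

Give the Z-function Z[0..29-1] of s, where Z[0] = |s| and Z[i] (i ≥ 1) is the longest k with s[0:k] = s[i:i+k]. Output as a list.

Z[0]=29
i=1: i≥r, start 0; Z[1]=0
i=2: i≥r, start 0; Z[2]=2 grow→box=[2,4)
i=3: min(r-i=1, Z[1]=0)=0; Z[3]=0
i=4: i≥r, start 0; Z[4]=0
i=5: i≥r, start 0; Z[5]=0
i=6: i≥r, start 0; Z[6]=0
i=7: i≥r, start 0; Z[7]=4 grow→box=[7,11)
i=8: min(r-i=3, Z[1]=0)=0; Z[8]=0
i=9: min(r-i=2, Z[2]=2)=2; Z[9]=2
i=10: min(r-i=1, Z[3]=0)=0; Z[10]=0
i=11: i≥r, start 0; Z[11]=0
i=12: i≥r, start 0; Z[12]=0
i=13: i≥r, start 0; Z[13]=4 grow→box=[13,17)
i=14: min(r-i=3, Z[1]=0)=0; Z[14]=0
i=15: min(r-i=2, Z[2]=2)=2; Z[15]=2
i=16: min(r-i=1, Z[3]=0)=0; Z[16]=0
i=17: i≥r, start 0; Z[17]=0
i=18: i≥r, start 0; Z[18]=0
i=19: i≥r, start 0; Z[19]=4 grow→box=[19,23)
i=20: min(r-i=3, Z[1]=0)=0; Z[20]=0
i=21: min(r-i=2, Z[2]=2)=2; Z[21]=3 grow→box=[21,24)
i=22: min(r-i=2, Z[1]=0)=0; Z[22]=0
i=23: min(r-i=1, Z[2]=2)=1; Z[23]=1
i=24: i≥r, start 0; Z[24]=0
i=25: i≥r, start 0; Z[25]=0
i=26: i≥r, start 0; Z[26]=0
i=27: i≥r, start 0; Z[27]=0
i=28: i≥r, start 0; Z[28]=1 grow→box=[28,29)

[29, 0, 2, 0, 0, 0, 0, 4, 0, 2, 0, 0, 0, 4, 0, 2, 0, 0, 0, 4, 0, 3, 0, 1, 0, 0, 0, 0, 1]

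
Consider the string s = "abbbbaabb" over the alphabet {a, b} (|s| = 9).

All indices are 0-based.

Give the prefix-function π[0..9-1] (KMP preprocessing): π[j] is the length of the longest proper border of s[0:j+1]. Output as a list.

π[0] = 0
j=1 s[j]='b': π[1]=0 (border '')
j=2 s[j]='b': π[2]=0 (border '')
j=3 s[j]='b': π[3]=0 (border '')
j=4 s[j]='b': π[4]=0 (border '')
j=5 s[j]='a': π[5]=1 (border 'a')
j=6 s[j]='a': k: 1→0; π[6]=1 (border 'a')
j=7 s[j]='b': π[7]=2 (border 'ab')
j=8 s[j]='b': π[8]=3 (border 'abb')

[0, 0, 0, 0, 0, 1, 1, 2, 3]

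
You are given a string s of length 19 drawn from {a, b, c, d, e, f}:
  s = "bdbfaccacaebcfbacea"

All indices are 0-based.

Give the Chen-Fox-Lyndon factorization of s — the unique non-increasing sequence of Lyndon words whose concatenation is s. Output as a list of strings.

emit factor 1: 'bdbf' (i=0, period=4)
emit factor 2: 'acc' (i=4, period=3)
emit factor 3: 'acaebcfbace' (i=7, period=11)
emit factor 4: 'a' (i=18, period=1)

["bdbf", "acc", "acaebcfbace", "a"]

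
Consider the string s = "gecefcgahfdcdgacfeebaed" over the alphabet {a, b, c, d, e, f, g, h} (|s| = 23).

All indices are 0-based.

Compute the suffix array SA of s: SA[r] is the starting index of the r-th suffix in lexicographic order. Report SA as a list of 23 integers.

rank | idx | suffix
   0 |  14 | acfeebaed
   1 |  20 | aed
   2 |   7 | ahfdcdgacfeebaed
   3 |  19 | baed
   4 |  11 | cdgacfeebaed
   5 |   2 | cefcgahfdcdgacfeebaed
   6 |  15 | cfeebaed
   7 |   5 | cgahfdcdgacfeebaed
   8 |  22 | d
   9 |  10 | dcdgacfeebaed
  10 |  12 | dgacfeebaed
  11 |  18 | ebaed
  12 |   1 | ecefcgahfdcdgacfeebaed
  13 |  21 | ed
  14 |  17 | eebaed
  15 |   3 | efcgahfdcdgacfeebaed
  16 |   4 | fcgahfdcdgacfeebaed
  17 |   9 | fdcdgacfeebaed
  18 |  16 | feebaed
  19 |  13 | gacfeebaed
  20 |   6 | gahfdcdgacfeebaed
  21 |   0 | gecefcgahfdcdgacfeebaed
  22 |   8 | hfdcdgacfeebaed

[14, 20, 7, 19, 11, 2, 15, 5, 22, 10, 12, 18, 1, 21, 17, 3, 4, 9, 16, 13, 6, 0, 8]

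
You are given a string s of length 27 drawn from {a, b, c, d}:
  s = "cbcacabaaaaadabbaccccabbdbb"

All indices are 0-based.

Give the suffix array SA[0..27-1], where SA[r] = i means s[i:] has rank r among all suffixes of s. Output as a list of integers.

rank→(start, suffix):
  0 → (7, 'aaaaadabbaccccabbdbb')
  1 → (8, 'aaaadabbaccccabbdbb')
  2 → (9, 'aaadabbaccccabbdbb')
  3 → (10, 'aadabbaccccabbdbb')
  4 → (5, 'abaaaaadabbaccccabbdbb')
  5 → (13, 'abbaccccabbdbb')
  6 → (21, 'abbdbb')
  7 → (3, 'acabaaaaadabbaccccabbdbb')
  8 → (16, 'accccabbdbb')
  9 → (11, 'adabbaccccabbdbb')
  10 → (26, 'b')
  11 → (6, 'baaaaadabbaccccabbdbb')
  12 → (15, 'baccccabbdbb')
  13 → (25, 'bb')
  14 → (14, 'bbaccccabbdbb')
  15 → (22, 'bbdbb')
  16 → (1, 'bcacabaaaaadabbaccccabbdbb')
  17 → (23, 'bdbb')
  18 → (4, 'cabaaaaadabbaccccabbdbb')
  19 → (20, 'cabbdbb')
  20 → (2, 'cacabaaaaadabbaccccabbdbb')
  21 → (0, 'cbcacabaaaaadabbaccccabbdbb')
  22 → (19, 'ccabbdbb')
  23 → (18, 'cccabbdbb')
  24 → (17, 'ccccabbdbb')
  25 → (12, 'dabbaccccabbdbb')
  26 → (24, 'dbb')

[7, 8, 9, 10, 5, 13, 21, 3, 16, 11, 26, 6, 15, 25, 14, 22, 1, 23, 4, 20, 2, 0, 19, 18, 17, 12, 24]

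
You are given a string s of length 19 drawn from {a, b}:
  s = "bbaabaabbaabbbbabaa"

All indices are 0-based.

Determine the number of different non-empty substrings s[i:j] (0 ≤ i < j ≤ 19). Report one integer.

142

rank | idx | suffix
   0 |  18 | a
   1 |  17 | aa
   2 |   2 | aabaabbaabbbbabaa
   3 |   5 | aabbaabbbbabaa
   4 |   9 | aabbbbabaa
   5 |  15 | abaa
   6 |   3 | abaabbaabbbbabaa
   7 |   6 | abbaabbbbabaa
   8 |  10 | abbbbabaa
   9 |  16 | baa
  10 |   1 | baabaabbaabbbbabaa
  11 |   4 | baabbaabbbbabaa
  12 |   8 | baabbbbabaa
  13 |  14 | babaa
  14 |   0 | bbaabaabbaabbbbabaa
  15 |   7 | bbaabbbbabaa
  16 |  13 | bbabaa
  17 |  12 | bbbabaa
  18 |  11 | bbbbabaa

SA = [18, 17, 2, 5, 9, 15, 3, 6, 10, 16, 1, 4, 8, 14, 0, 7, 13, 12, 11]
[i] adj suffixes → lcp
  [1] 18/17 → 1 ('a')
  [2] 17/2 → 2 ('aa')
  [3] 2/5 → 3 ('aab')
  [4] 5/9 → 4 ('aabb')
  [5] 9/15 → 1 ('a')
  [6] 15/3 → 4 ('abaa')
  [7] 3/6 → 2 ('ab')
  [8] 6/10 → 3 ('abb')
  [9] 10/16 → 0 ('')
  [10] 16/1 → 3 ('baa')
  [11] 1/4 → 4 ('baab')
  [12] 4/8 → 5 ('baabb')
  [13] 8/14 → 2 ('ba')
  [14] 14/0 → 1 ('b')
  [15] 0/7 → 5 ('bbaab')
  [16] 7/13 → 3 ('bba')
  [17] 13/12 → 2 ('bb')
  [18] 12/11 → 3 ('bbb')

n(n+1)/2 = 19·20/2 = 190
Σ LCP = 0 + 1 + 2 + 3 + 4 + 1 + 4 + 2 + 3 + 0 + 3 + 4 + 5 + 2 + 1 + 5 + 3 + 2 + 3 = 48
distinct = 190 − 48 = 142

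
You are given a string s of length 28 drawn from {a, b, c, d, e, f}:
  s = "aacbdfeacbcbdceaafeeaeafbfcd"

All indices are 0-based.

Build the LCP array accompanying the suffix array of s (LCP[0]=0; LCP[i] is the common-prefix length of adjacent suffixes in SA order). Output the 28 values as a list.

rank→(start, suffix):
  0 → (0, 'aacbdfeacbcbdceaafeeaeafbfcd')
  1 → (15, 'aafeeaeafbfcd')
  2 → (7, 'acbcbdceaafeeaeafbfcd')
  3 → (1, 'acbdfeacbcbdceaafeeaeafbfcd')
  4 → (20, 'aeafbfcd')
  5 → (22, 'afbfcd')
  6 → (16, 'afeeaeafbfcd')
  7 → (9, 'bcbdceaafeeaeafbfcd')
  8 → (11, 'bdceaafeeaeafbfcd')
  9 → (3, 'bdfeacbcbdceaafeeaeafbfcd')
  10 → (24, 'bfcd')
  11 → (8, 'cbcbdceaafeeaeafbfcd')
  12 → (10, 'cbdceaafeeaeafbfcd')
  13 → (2, 'cbdfeacbcbdceaafeeaeafbfcd')
  14 → (26, 'cd')
  15 → (13, 'ceaafeeaeafbfcd')
  16 → (27, 'd')
  17 → (12, 'dceaafeeaeafbfcd')
  18 → (4, 'dfeacbcbdceaafeeaeafbfcd')
  19 → (14, 'eaafeeaeafbfcd')
  20 → (6, 'eacbcbdceaafeeaeafbfcd')
  21 → (19, 'eaeafbfcd')
  22 → (21, 'eafbfcd')
  23 → (18, 'eeaeafbfcd')
  24 → (23, 'fbfcd')
  25 → (25, 'fcd')
  26 → (5, 'feacbcbdceaafeeaeafbfcd')
  27 → (17, 'feeaeafbfcd')

SA = [0, 15, 7, 1, 20, 22, 16, 9, 11, 3, 24, 8, 10, 2, 26, 13, 27, 12, 4, 14, 6, 19, 21, 18, 23, 25, 5, 17]
i: (SA[i-1],SA[i]) lcp shared
  1: (0,15) 2 'aa'
  2: (15,7) 1 'a'
  3: (7,1) 3 'acb'
  4: (1,20) 1 'a'
  5: (20,22) 1 'a'
  6: (22,16) 2 'af'
  7: (16,9) 0 ''
  8: (9,11) 1 'b'
  9: (11,3) 2 'bd'
  10: (3,24) 1 'b'
  11: (24,8) 0 ''
  12: (8,10) 2 'cb'
  13: (10,2) 3 'cbd'
  14: (2,26) 1 'c'
  15: (26,13) 1 'c'
  16: (13,27) 0 ''
  17: (27,12) 1 'd'
  18: (12,4) 1 'd'
  19: (4,14) 0 ''
  20: (14,6) 2 'ea'
  21: (6,19) 2 'ea'
  22: (19,21) 2 'ea'
  23: (21,18) 1 'e'
  24: (18,23) 0 ''
  25: (23,25) 1 'f'
  26: (25,5) 1 'f'
  27: (5,17) 2 'fe'

[0, 2, 1, 3, 1, 1, 2, 0, 1, 2, 1, 0, 2, 3, 1, 1, 0, 1, 1, 0, 2, 2, 2, 1, 0, 1, 1, 2]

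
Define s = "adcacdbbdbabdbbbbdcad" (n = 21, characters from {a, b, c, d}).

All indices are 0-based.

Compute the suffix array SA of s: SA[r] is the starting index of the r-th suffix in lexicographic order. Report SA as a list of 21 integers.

sorted suffixes:
  #0 SA[0]=10  'abdbbbbdcad'
  #1 SA[1]=3  'acdbbdbabdbbbbdcad'
  #2 SA[2]=19  'ad'
  #3 SA[3]=0  'adcacdbbdbabdbbbbdcad'
  #4 SA[4]=9  'babdbbbbdcad'
  #5 SA[5]=13  'bbbbdcad'
  #6 SA[6]=14  'bbbdcad'
  #7 SA[7]=6  'bbdbabdbbbbdcad'
  #8 SA[8]=15  'bbdcad'
  #9 SA[9]=7  'bdbabdbbbbdcad'
  #10 SA[10]=11  'bdbbbbdcad'
  #11 SA[11]=16  'bdcad'
  #12 SA[12]=2  'cacdbbdbabdbbbbdcad'
  #13 SA[13]=18  'cad'
  #14 SA[14]=4  'cdbbdbabdbbbbdcad'
  #15 SA[15]=20  'd'
  #16 SA[16]=8  'dbabdbbbbdcad'
  #17 SA[17]=12  'dbbbbdcad'
  #18 SA[18]=5  'dbbdbabdbbbbdcad'
  #19 SA[19]=1  'dcacdbbdbabdbbbbdcad'
  #20 SA[20]=17  'dcad'

[10, 3, 19, 0, 9, 13, 14, 6, 15, 7, 11, 16, 2, 18, 4, 20, 8, 12, 5, 1, 17]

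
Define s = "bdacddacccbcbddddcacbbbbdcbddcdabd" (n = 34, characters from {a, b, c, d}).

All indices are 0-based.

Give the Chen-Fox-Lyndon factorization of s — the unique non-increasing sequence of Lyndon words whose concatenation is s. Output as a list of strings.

["bd", "acdd", "acccbcbddddc", "acbbbbdcbddcd", "abd"]

emit factor 1: 'bd' (i=0, period=2)
emit factor 2: 'acdd' (i=2, period=4)
emit factor 3: 'acccbcbddddc' (i=6, period=12)
emit factor 4: 'acbbbbdcbddcd' (i=18, period=13)
emit factor 5: 'abd' (i=31, period=3)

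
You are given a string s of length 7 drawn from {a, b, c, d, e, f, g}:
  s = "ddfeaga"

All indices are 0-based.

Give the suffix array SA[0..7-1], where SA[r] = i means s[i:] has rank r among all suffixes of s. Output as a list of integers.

[6, 4, 0, 1, 3, 2, 5]

rank | idx | suffix
   0 |   6 | a
   1 |   4 | aga
   2 |   0 | ddfeaga
   3 |   1 | dfeaga
   4 |   3 | eaga
   5 |   2 | feaga
   6 |   5 | ga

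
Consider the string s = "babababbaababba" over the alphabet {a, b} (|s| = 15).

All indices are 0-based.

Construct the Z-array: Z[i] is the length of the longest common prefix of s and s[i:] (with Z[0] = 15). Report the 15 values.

[15, 0, 5, 0, 3, 0, 1, 2, 0, 0, 3, 0, 1, 2, 0]

Z[0]=15
i=1: fresh scan; Z[1]=0
i=2: fresh scan; Z[2]=5 grow→box=[2,7)
i=3: min(r-i=4, Z[1]=0)=0; Z[3]=0
i=4: min(r-i=3, Z[2]=5)=3; Z[4]=3
i=5: min(r-i=2, Z[3]=0)=0; Z[5]=0
i=6: min(r-i=1, Z[4]=3)=1; Z[6]=1
i=7: fresh scan; Z[7]=2 grow→box=[7,9)
i=8: min(r-i=1, Z[1]=0)=0; Z[8]=0
i=9: fresh scan; Z[9]=0
i=10: fresh scan; Z[10]=3 grow→box=[10,13)
i=11: min(r-i=2, Z[1]=0)=0; Z[11]=0
i=12: min(r-i=1, Z[2]=5)=1; Z[12]=1
i=13: fresh scan; Z[13]=2 grow→box=[13,15)
i=14: min(r-i=1, Z[1]=0)=0; Z[14]=0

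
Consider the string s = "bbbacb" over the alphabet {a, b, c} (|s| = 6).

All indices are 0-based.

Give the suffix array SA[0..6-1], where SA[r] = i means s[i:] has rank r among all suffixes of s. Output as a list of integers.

[3, 5, 2, 1, 0, 4]

rank | idx | suffix
   0 |   3 | acb
   1 |   5 | b
   2 |   2 | bacb
   3 |   1 | bbacb
   4 |   0 | bbbacb
   5 |   4 | cb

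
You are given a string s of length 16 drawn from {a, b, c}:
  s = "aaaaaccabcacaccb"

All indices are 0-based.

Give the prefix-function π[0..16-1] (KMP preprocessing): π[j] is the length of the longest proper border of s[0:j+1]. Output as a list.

π[0] = 0
j=1 s[j]='a': π[1]=1 (border 'a')
j=2 s[j]='a': π[2]=2 (border 'aa')
j=3 s[j]='a': π[3]=3 (border 'aaa')
j=4 s[j]='a': π[4]=4 (border 'aaaa')
j=5 s[j]='c': k: 4→3→2→1→0; π[5]=0 (border '')
j=6 s[j]='c': π[6]=0 (border '')
j=7 s[j]='a': π[7]=1 (border 'a')
j=8 s[j]='b': k: 1→0; π[8]=0 (border '')
j=9 s[j]='c': π[9]=0 (border '')
j=10 s[j]='a': π[10]=1 (border 'a')
j=11 s[j]='c': k: 1→0; π[11]=0 (border '')
j=12 s[j]='a': π[12]=1 (border 'a')
j=13 s[j]='c': k: 1→0; π[13]=0 (border '')
j=14 s[j]='c': π[14]=0 (border '')
j=15 s[j]='b': π[15]=0 (border '')

[0, 1, 2, 3, 4, 0, 0, 1, 0, 0, 1, 0, 1, 0, 0, 0]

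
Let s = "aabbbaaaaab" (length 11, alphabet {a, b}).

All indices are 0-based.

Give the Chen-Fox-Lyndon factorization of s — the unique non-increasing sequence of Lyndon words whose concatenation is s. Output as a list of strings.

["aabbb", "aaaaab"]

emit factor 1: 'aabbb' (i=0, period=5)
emit factor 2: 'aaaaab' (i=5, period=6)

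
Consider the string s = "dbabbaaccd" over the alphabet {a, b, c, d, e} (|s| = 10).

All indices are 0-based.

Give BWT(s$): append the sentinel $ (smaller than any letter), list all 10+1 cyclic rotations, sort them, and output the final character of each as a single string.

rank  rotation     last
    0  $dbabbaaccd  d
    1  aaccd$dbabb  b
    2  abbaaccd$db  b
    3  accd$dbabba  a
    4  baaccd$dbab  b
    5  babbaaccd$d  d
    6  bbaaccd$dba  a
    7  ccd$dbabbaa  a
    8  cd$dbabbaac  c
    9  d$dbabbaacc  c
   10  dbabbaaccd$  $

dbbabdaacc$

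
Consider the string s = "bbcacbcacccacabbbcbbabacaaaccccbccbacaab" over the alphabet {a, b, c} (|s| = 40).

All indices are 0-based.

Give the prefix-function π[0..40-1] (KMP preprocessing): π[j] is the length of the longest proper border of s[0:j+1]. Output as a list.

π[0] = 0
j=1 s[j]='b': π[1]=1 (border 'b')
j=2 s[j]='c': k: 1→0; π[2]=0 (border '')
j=3 s[j]='a': π[3]=0 (border '')
j=4 s[j]='c': π[4]=0 (border '')
j=5 s[j]='b': π[5]=1 (border 'b')
j=6 s[j]='c': k: 1→0; π[6]=0 (border '')
j=7 s[j]='a': π[7]=0 (border '')
j=8 s[j]='c': π[8]=0 (border '')
j=9 s[j]='c': π[9]=0 (border '')
j=10 s[j]='c': π[10]=0 (border '')
j=11 s[j]='a': π[11]=0 (border '')
j=12 s[j]='c': π[12]=0 (border '')
j=13 s[j]='a': π[13]=0 (border '')
j=14 s[j]='b': π[14]=1 (border 'b')
j=15 s[j]='b': π[15]=2 (border 'bb')
j=16 s[j]='b': k: 2→1; π[16]=2 (border 'bb')
j=17 s[j]='c': π[17]=3 (border 'bbc')
j=18 s[j]='b': k: 3→0; π[18]=1 (border 'b')
j=19 s[j]='b': π[19]=2 (border 'bb')
j=20 s[j]='a': k: 2→1→0; π[20]=0 (border '')
j=21 s[j]='b': π[21]=1 (border 'b')
j=22 s[j]='a': k: 1→0; π[22]=0 (border '')
j=23 s[j]='c': π[23]=0 (border '')
j=24 s[j]='a': π[24]=0 (border '')
j=25 s[j]='a': π[25]=0 (border '')
j=26 s[j]='a': π[26]=0 (border '')
j=27 s[j]='c': π[27]=0 (border '')
j=28 s[j]='c': π[28]=0 (border '')
j=29 s[j]='c': π[29]=0 (border '')
j=30 s[j]='c': π[30]=0 (border '')
j=31 s[j]='b': π[31]=1 (border 'b')
j=32 s[j]='c': k: 1→0; π[32]=0 (border '')
j=33 s[j]='c': π[33]=0 (border '')
j=34 s[j]='b': π[34]=1 (border 'b')
j=35 s[j]='a': k: 1→0; π[35]=0 (border '')
j=36 s[j]='c': π[36]=0 (border '')
j=37 s[j]='a': π[37]=0 (border '')
j=38 s[j]='a': π[38]=0 (border '')
j=39 s[j]='b': π[39]=1 (border 'b')

[0, 1, 0, 0, 0, 1, 0, 0, 0, 0, 0, 0, 0, 0, 1, 2, 2, 3, 1, 2, 0, 1, 0, 0, 0, 0, 0, 0, 0, 0, 0, 1, 0, 0, 1, 0, 0, 0, 0, 1]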